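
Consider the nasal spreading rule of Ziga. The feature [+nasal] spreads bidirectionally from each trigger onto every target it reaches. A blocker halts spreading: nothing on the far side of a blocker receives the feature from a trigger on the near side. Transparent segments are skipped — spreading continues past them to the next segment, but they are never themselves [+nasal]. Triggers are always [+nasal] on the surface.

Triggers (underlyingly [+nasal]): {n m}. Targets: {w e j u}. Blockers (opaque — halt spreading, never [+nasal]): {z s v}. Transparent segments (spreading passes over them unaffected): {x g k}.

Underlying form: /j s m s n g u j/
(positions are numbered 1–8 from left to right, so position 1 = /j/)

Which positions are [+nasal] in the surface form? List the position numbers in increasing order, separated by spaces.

From /m/ at 3 rightward: 4 /s/ blocks.
From /m/ at 3 leftward: 2 /s/ blocks.
From /n/ at 5 rightward: 6 /g/ transparent; 7 /u/ → [+nasal]; 8 /j/ → [+nasal]; word edge.
From /n/ at 5 leftward: 4 /s/ blocks.
Target with no active source: position 1 stays [-nasal].

3 5 7 8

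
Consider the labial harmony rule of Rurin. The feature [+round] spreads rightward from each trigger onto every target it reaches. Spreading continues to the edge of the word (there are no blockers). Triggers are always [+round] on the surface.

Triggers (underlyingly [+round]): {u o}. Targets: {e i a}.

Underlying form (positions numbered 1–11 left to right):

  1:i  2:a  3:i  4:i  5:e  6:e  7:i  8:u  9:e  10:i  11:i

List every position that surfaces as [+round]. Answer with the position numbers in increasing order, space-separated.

8 9 10 11

From /u/ at 8 rightward: 9 /e/ → [+round]; 10 /i/ → [+round]; 11 /i/ → [+round]; word edge.
Targets with no active source: positions 1 2 3 4 5 6 7 stay [-round].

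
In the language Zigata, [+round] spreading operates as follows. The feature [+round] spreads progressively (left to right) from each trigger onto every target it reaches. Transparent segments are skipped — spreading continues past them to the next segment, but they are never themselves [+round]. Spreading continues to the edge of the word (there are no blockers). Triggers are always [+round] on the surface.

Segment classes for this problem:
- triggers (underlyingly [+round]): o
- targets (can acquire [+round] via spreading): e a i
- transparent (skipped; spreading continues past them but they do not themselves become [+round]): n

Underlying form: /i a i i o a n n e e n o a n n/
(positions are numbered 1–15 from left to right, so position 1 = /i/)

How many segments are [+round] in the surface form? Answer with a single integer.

6

From /o/ at 5 rightward: 6 /a/ → [+round]; 7 /n/ transparent; 8 /n/ transparent; 9 /e/ → [+round]; 10 /e/ → [+round]; 11 /n/ transparent; 12 /o/ is itself a trigger — this domain ends here.
From /o/ at 12 rightward: 13 /a/ → [+round]; 14 /n/ transparent; 15 /n/ transparent; word edge.
Targets with no active source: positions 1 2 3 4 stay [-round].
[+round] positions on the surface: 5 6 9 10 12 13.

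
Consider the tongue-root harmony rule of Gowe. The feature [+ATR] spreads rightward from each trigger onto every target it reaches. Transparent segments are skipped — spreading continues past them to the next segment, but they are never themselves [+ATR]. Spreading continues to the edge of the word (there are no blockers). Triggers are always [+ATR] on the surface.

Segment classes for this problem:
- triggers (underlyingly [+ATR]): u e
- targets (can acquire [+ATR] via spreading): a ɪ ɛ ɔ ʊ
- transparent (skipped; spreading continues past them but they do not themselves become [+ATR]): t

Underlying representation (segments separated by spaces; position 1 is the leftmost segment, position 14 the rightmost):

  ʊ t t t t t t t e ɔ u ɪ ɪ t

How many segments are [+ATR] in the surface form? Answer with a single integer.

From /e/ at 9 rightward: 10 /ɔ/ → [+ATR]; 11 /u/ is itself a trigger — this domain ends here.
From /u/ at 11 rightward: 12 /ɪ/ → [+ATR]; 13 /ɪ/ → [+ATR]; 14 /t/ transparent; word edge.
Target with no active source: position 1 stays [-ATR].
[+ATR] positions on the surface: 9 10 11 12 13.

5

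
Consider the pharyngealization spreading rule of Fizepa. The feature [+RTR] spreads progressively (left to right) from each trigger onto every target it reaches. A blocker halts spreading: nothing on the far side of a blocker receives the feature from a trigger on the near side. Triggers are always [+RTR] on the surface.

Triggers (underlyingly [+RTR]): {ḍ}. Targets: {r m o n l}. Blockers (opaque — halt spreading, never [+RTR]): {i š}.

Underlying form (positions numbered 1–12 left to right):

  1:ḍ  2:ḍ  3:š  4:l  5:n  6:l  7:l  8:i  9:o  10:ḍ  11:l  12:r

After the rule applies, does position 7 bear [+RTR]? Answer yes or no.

From /ḍ/ at 1 rightward: 2 /ḍ/ is itself a trigger — this domain ends here.
From /ḍ/ at 2 rightward: 3 /š/ blocks.
From /ḍ/ at 10 rightward: 11 /l/ → [+RTR]; 12 /r/ → [+RTR]; word edge.
Targets with no active source: positions 4 5 6 7 9 stay [-emphatic].
[+RTR] positions on the surface: 1 2 10 11 12.

no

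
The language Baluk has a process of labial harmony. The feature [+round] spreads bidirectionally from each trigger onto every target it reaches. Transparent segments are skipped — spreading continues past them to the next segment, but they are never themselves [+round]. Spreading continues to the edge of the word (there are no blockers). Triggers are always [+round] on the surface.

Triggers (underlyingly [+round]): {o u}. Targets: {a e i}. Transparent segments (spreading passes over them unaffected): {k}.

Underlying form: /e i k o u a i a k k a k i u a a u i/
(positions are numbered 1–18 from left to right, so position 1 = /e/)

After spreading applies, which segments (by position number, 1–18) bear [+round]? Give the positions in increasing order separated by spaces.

From /o/ at 4 rightward: 5 /u/ is itself a trigger — this domain ends here.
From /o/ at 4 leftward: 3 /k/ transparent; 2 /i/ → [+round]; 1 /e/ → [+round]; word edge.
From /u/ at 5 rightward: 6 /a/ → [+round]; 7 /i/ → [+round]; 8 /a/ → [+round]; 9 /k/ transparent; 10 /k/ transparent; 11 /a/ → [+round]; 12 /k/ transparent; 13 /i/ → [+round]; 14 /u/ is itself a trigger — this domain ends here.
From /u/ at 5 leftward: 4 /o/ is itself a trigger — this domain ends here.
From /u/ at 14 rightward: 15 /a/ → [+round]; 16 /a/ → [+round]; 17 /u/ is itself a trigger — this domain ends here.
From /u/ at 14 leftward: 13 /i/ → [+round]; 12 /k/ transparent; 11 /a/ → [+round]; 10 /k/ transparent; 9 /k/ transparent; 8 /a/ → [+round]; 7 /i/ → [+round]; 6 /a/ → [+round]; 5 /u/ is itself a trigger — this domain ends here.
From /u/ at 17 rightward: 18 /i/ → [+round]; word edge.
From /u/ at 17 leftward: 16 /a/ → [+round]; 15 /a/ → [+round]; 14 /u/ is itself a trigger — this domain ends here.

1 2 4 5 6 7 8 11 13 14 15 16 17 18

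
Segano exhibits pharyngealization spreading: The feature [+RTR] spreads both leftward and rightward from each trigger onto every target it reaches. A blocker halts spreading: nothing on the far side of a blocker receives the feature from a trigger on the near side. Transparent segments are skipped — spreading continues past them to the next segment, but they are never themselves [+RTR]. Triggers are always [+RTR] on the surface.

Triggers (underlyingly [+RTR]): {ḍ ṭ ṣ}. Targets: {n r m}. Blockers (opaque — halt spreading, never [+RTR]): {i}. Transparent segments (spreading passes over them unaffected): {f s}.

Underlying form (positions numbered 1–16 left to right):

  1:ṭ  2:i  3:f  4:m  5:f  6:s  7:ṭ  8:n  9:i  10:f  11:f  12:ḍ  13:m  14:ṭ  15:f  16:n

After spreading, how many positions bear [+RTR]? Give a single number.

8

From /ṭ/ at 1 rightward: 2 /i/ blocks.
From /ṭ/ at 1 leftward: word edge.
From /ṭ/ at 7 rightward: 8 /n/ → [+RTR]; 9 /i/ blocks.
From /ṭ/ at 7 leftward: 6 /s/ transparent; 5 /f/ transparent; 4 /m/ → [+RTR]; 3 /f/ transparent; 2 /i/ blocks.
From /ḍ/ at 12 rightward: 13 /m/ → [+RTR]; 14 /ṭ/ is itself a trigger — this domain ends here.
From /ḍ/ at 12 leftward: 11 /f/ transparent; 10 /f/ transparent; 9 /i/ blocks.
From /ṭ/ at 14 rightward: 15 /f/ transparent; 16 /n/ → [+RTR]; word edge.
From /ṭ/ at 14 leftward: 13 /m/ → [+RTR]; 12 /ḍ/ is itself a trigger — this domain ends here.
[+RTR] positions on the surface: 1 4 7 8 12 13 14 16.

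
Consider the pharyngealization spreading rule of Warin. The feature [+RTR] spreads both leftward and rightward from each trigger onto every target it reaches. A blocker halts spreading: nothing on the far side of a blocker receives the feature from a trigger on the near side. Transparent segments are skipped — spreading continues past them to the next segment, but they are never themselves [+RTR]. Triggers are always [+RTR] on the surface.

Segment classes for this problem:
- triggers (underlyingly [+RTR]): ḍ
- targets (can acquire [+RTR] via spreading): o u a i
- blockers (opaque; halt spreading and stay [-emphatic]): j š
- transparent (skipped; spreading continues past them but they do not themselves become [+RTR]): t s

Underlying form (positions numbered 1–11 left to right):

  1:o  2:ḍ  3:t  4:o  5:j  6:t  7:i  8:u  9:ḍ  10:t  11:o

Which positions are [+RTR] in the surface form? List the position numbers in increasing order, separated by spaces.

From /ḍ/ at 2 rightward: 3 /t/ transparent; 4 /o/ → [+RTR]; 5 /j/ blocks.
From /ḍ/ at 2 leftward: 1 /o/ → [+RTR]; word edge.
From /ḍ/ at 9 rightward: 10 /t/ transparent; 11 /o/ → [+RTR]; word edge.
From /ḍ/ at 9 leftward: 8 /u/ → [+RTR]; 7 /i/ → [+RTR]; 6 /t/ transparent; 5 /j/ blocks.

1 2 4 7 8 9 11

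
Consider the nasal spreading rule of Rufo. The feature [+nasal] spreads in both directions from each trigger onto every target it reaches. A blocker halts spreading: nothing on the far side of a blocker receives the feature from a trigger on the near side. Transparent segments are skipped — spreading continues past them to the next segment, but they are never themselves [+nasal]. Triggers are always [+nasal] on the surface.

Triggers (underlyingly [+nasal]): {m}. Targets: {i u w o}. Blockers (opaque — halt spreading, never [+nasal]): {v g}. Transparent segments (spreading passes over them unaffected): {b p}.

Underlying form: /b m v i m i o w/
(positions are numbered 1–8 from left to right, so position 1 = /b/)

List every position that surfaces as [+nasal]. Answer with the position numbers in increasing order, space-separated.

2 4 5 6 7 8

From /m/ at 2 rightward: 3 /v/ blocks.
From /m/ at 2 leftward: 1 /b/ transparent; word edge.
From /m/ at 5 rightward: 6 /i/ → [+nasal]; 7 /o/ → [+nasal]; 8 /w/ → [+nasal]; word edge.
From /m/ at 5 leftward: 4 /i/ → [+nasal]; 3 /v/ blocks.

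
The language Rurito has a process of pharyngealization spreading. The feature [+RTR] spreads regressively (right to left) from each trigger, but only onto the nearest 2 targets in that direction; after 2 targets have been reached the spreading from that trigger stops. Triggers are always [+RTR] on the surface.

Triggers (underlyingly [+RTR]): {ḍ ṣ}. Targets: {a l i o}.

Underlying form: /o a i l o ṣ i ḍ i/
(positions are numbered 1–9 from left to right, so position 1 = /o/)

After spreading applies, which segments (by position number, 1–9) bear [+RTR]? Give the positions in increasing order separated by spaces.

From /ṣ/ at 6 leftward: 5 /o/ → [+RTR]; 4 /l/ → [+RTR]; bound reached.
From /ḍ/ at 8 leftward: 7 /i/ → [+RTR]; 6 /ṣ/ is itself a trigger — this domain ends here.
Targets with no active source: positions 1 2 3 9 stay [-emphatic].

4 5 6 7 8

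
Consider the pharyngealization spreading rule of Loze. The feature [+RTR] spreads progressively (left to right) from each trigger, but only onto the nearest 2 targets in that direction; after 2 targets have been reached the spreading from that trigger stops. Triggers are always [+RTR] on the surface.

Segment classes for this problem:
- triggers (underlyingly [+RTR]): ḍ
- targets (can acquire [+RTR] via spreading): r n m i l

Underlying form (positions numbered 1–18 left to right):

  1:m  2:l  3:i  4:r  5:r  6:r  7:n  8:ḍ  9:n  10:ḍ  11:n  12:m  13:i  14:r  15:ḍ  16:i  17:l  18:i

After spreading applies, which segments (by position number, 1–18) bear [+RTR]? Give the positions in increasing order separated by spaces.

8 9 10 11 12 15 16 17

From /ḍ/ at 8 rightward: 9 /n/ → [+RTR]; 10 /ḍ/ is itself a trigger — this domain ends here.
From /ḍ/ at 10 rightward: 11 /n/ → [+RTR]; 12 /m/ → [+RTR]; bound reached.
From /ḍ/ at 15 rightward: 16 /i/ → [+RTR]; 17 /l/ → [+RTR]; bound reached.
Targets with no active source: positions 1 2 3 4 5 6 7 13 14 18 stay [-emphatic].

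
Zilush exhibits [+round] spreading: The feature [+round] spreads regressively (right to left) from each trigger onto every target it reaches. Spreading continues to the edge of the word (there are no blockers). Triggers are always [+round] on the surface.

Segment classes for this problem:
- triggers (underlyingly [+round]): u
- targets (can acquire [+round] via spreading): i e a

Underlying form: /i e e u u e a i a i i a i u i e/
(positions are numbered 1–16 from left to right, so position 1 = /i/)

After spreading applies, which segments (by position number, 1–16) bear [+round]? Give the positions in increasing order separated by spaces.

From /u/ at 4 leftward: 3 /e/ → [+round]; 2 /e/ → [+round]; 1 /i/ → [+round]; word edge.
From /u/ at 5 leftward: 4 /u/ is itself a trigger — this domain ends here.
From /u/ at 14 leftward: 13 /i/ → [+round]; 12 /a/ → [+round]; 11 /i/ → [+round]; 10 /i/ → [+round]; 9 /a/ → [+round]; 8 /i/ → [+round]; 7 /a/ → [+round]; 6 /e/ → [+round]; 5 /u/ is itself a trigger — this domain ends here.
Targets with no active source: positions 15 16 stay [-round].

1 2 3 4 5 6 7 8 9 10 11 12 13 14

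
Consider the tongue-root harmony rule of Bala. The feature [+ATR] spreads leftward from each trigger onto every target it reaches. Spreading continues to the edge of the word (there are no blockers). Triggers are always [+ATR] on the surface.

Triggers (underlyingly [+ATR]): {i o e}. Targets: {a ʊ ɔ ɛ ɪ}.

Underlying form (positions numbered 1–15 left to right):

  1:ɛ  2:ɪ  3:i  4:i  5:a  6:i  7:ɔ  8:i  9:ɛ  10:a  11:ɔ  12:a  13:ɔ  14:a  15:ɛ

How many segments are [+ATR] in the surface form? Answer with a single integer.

From /i/ at 3 leftward: 2 /ɪ/ → [+ATR]; 1 /ɛ/ → [+ATR]; word edge.
From /i/ at 4 leftward: 3 /i/ is itself a trigger — this domain ends here.
From /i/ at 6 leftward: 5 /a/ → [+ATR]; 4 /i/ is itself a trigger — this domain ends here.
From /i/ at 8 leftward: 7 /ɔ/ → [+ATR]; 6 /i/ is itself a trigger — this domain ends here.
Targets with no active source: positions 9 10 11 12 13 14 15 stay [-ATR].
[+ATR] positions on the surface: 1 2 3 4 5 6 7 8.

8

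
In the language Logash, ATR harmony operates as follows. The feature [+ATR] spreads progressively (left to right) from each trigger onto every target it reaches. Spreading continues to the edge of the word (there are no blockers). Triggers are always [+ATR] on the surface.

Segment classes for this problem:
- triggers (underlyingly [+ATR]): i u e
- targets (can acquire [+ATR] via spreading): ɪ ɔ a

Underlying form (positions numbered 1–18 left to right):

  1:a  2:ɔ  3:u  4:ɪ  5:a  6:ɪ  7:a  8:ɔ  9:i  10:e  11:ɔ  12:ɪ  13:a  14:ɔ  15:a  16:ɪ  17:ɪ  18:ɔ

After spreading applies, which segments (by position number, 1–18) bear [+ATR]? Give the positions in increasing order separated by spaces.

From /u/ at 3 rightward: 4 /ɪ/ → [+ATR]; 5 /a/ → [+ATR]; 6 /ɪ/ → [+ATR]; 7 /a/ → [+ATR]; 8 /ɔ/ → [+ATR]; 9 /i/ is itself a trigger — this domain ends here.
From /i/ at 9 rightward: 10 /e/ is itself a trigger — this domain ends here.
From /e/ at 10 rightward: 11 /ɔ/ → [+ATR]; 12 /ɪ/ → [+ATR]; 13 /a/ → [+ATR]; 14 /ɔ/ → [+ATR]; 15 /a/ → [+ATR]; 16 /ɪ/ → [+ATR]; 17 /ɪ/ → [+ATR]; 18 /ɔ/ → [+ATR]; word edge.
Targets with no active source: positions 1 2 stay [-ATR].

3 4 5 6 7 8 9 10 11 12 13 14 15 16 17 18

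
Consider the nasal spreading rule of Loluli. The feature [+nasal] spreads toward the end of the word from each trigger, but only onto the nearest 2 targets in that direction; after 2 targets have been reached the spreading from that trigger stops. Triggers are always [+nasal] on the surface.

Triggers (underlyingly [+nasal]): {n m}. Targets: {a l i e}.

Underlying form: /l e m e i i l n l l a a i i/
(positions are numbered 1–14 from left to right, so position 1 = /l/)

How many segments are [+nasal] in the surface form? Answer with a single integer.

6

From /m/ at 3 rightward: 4 /e/ → [+nasal]; 5 /i/ → [+nasal]; bound reached.
From /n/ at 8 rightward: 9 /l/ → [+nasal]; 10 /l/ → [+nasal]; bound reached.
Targets with no active source: positions 1 2 6 7 11 12 13 14 stay [-nasal].
[+nasal] positions on the surface: 3 4 5 8 9 10.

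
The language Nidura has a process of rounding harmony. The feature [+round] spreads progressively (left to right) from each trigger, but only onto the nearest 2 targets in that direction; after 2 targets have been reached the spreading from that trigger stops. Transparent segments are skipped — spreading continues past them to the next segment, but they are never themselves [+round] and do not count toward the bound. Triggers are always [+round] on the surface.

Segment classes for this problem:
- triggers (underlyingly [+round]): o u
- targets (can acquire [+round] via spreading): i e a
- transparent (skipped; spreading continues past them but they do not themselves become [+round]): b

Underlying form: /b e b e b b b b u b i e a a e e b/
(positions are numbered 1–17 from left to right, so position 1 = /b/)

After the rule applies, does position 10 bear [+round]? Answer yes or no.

From /u/ at 9 rightward: 10 /b/ transparent; 11 /i/ → [+round]; 12 /e/ → [+round]; bound reached.
Targets with no active source: positions 2 4 13 14 15 16 stay [-round].
[+round] positions on the surface: 9 11 12.

no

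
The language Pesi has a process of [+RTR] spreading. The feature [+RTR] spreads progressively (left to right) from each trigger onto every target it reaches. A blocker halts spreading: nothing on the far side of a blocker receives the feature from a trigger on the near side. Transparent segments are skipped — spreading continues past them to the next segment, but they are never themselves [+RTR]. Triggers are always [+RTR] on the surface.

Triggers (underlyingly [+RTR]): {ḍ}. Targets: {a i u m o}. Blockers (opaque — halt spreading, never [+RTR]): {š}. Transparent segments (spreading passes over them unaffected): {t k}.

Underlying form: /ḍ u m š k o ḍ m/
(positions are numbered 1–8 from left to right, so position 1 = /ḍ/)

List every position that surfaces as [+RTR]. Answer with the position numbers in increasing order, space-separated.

From /ḍ/ at 1 rightward: 2 /u/ → [+RTR]; 3 /m/ → [+RTR]; 4 /š/ blocks.
From /ḍ/ at 7 rightward: 8 /m/ → [+RTR]; word edge.
Target with no active source: position 6 stays [-emphatic].

1 2 3 7 8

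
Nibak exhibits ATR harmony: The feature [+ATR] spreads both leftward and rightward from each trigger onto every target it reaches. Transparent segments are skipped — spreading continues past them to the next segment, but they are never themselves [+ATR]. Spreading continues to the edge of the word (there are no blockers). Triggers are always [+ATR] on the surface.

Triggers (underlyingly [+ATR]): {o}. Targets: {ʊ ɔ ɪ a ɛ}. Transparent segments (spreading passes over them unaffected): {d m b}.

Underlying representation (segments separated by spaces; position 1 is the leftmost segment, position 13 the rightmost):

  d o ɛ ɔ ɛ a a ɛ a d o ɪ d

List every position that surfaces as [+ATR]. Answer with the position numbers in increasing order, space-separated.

From /o/ at 2 rightward: 3 /ɛ/ → [+ATR]; 4 /ɔ/ → [+ATR]; 5 /ɛ/ → [+ATR]; 6 /a/ → [+ATR]; 7 /a/ → [+ATR]; 8 /ɛ/ → [+ATR]; 9 /a/ → [+ATR]; 10 /d/ transparent; 11 /o/ is itself a trigger — this domain ends here.
From /o/ at 2 leftward: 1 /d/ transparent; word edge.
From /o/ at 11 rightward: 12 /ɪ/ → [+ATR]; 13 /d/ transparent; word edge.
From /o/ at 11 leftward: 10 /d/ transparent; 9 /a/ → [+ATR]; 8 /ɛ/ → [+ATR]; 7 /a/ → [+ATR]; 6 /a/ → [+ATR]; 5 /ɛ/ → [+ATR]; 4 /ɔ/ → [+ATR]; 3 /ɛ/ → [+ATR]; 2 /o/ is itself a trigger — this domain ends here.

2 3 4 5 6 7 8 9 11 12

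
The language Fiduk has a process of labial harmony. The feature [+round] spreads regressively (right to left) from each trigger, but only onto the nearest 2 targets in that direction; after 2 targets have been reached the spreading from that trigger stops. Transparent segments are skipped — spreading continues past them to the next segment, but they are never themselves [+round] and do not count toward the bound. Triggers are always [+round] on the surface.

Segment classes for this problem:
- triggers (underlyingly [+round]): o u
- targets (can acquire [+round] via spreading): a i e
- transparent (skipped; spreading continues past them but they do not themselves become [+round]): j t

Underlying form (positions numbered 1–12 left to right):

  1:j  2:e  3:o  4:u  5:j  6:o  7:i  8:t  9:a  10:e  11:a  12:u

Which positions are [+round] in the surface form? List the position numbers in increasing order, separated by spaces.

2 3 4 6 10 11 12

From /o/ at 3 leftward: 2 /e/ → [+round]; 1 /j/ transparent; word edge.
From /u/ at 4 leftward: 3 /o/ is itself a trigger — this domain ends here.
From /o/ at 6 leftward: 5 /j/ transparent; 4 /u/ is itself a trigger — this domain ends here.
From /u/ at 12 leftward: 11 /a/ → [+round]; 10 /e/ → [+round]; bound reached.
Targets with no active source: positions 7 9 stay [-round].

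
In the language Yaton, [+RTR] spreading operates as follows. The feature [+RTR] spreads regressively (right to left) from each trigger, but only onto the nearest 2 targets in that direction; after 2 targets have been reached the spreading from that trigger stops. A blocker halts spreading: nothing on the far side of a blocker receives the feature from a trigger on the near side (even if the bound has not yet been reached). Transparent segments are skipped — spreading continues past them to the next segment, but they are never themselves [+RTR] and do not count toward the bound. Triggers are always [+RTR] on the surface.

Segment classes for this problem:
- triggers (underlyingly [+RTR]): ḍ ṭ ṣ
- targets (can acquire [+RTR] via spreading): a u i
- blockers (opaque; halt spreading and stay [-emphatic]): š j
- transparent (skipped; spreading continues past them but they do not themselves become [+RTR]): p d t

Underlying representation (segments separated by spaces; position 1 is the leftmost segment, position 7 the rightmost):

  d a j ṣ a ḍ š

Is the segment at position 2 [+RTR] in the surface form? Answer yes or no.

no

From /ṣ/ at 4 leftward: 3 /j/ blocks.
From /ḍ/ at 6 leftward: 5 /a/ → [+RTR]; 4 /ṣ/ is itself a trigger — this domain ends here.
Target with no active source: position 2 stays [-emphatic].
[+RTR] positions on the surface: 4 5 6.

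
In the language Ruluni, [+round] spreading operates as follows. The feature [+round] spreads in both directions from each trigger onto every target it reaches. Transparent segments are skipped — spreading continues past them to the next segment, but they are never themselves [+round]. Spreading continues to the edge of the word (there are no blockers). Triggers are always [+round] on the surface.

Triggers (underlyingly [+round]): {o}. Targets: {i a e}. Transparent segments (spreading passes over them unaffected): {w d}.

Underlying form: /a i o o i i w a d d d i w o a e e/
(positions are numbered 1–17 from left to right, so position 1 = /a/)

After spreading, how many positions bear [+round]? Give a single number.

12

From /o/ at 3 rightward: 4 /o/ is itself a trigger — this domain ends here.
From /o/ at 3 leftward: 2 /i/ → [+round]; 1 /a/ → [+round]; word edge.
From /o/ at 4 rightward: 5 /i/ → [+round]; 6 /i/ → [+round]; 7 /w/ transparent; 8 /a/ → [+round]; 9 /d/ transparent; 10 /d/ transparent; 11 /d/ transparent; 12 /i/ → [+round]; 13 /w/ transparent; 14 /o/ is itself a trigger — this domain ends here.
From /o/ at 4 leftward: 3 /o/ is itself a trigger — this domain ends here.
From /o/ at 14 rightward: 15 /a/ → [+round]; 16 /e/ → [+round]; 17 /e/ → [+round]; word edge.
From /o/ at 14 leftward: 13 /w/ transparent; 12 /i/ → [+round]; 11 /d/ transparent; 10 /d/ transparent; 9 /d/ transparent; 8 /a/ → [+round]; 7 /w/ transparent; 6 /i/ → [+round]; 5 /i/ → [+round]; 4 /o/ is itself a trigger — this domain ends here.
[+round] positions on the surface: 1 2 3 4 5 6 8 12 14 15 16 17.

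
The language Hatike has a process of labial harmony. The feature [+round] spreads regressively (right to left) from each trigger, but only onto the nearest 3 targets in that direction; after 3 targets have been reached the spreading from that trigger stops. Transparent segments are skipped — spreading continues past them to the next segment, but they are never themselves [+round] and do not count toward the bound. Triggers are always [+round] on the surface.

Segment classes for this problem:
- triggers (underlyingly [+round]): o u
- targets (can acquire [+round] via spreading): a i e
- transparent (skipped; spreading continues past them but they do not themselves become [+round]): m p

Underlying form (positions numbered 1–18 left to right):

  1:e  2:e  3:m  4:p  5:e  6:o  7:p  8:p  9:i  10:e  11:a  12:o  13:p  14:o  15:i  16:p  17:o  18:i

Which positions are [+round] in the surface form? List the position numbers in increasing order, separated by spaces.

1 2 5 6 9 10 11 12 14 15 17

From /o/ at 6 leftward: 5 /e/ → [+round]; 4 /p/ transparent; 3 /m/ transparent; 2 /e/ → [+round]; 1 /e/ → [+round]; bound reached.
From /o/ at 12 leftward: 11 /a/ → [+round]; 10 /e/ → [+round]; 9 /i/ → [+round]; bound reached.
From /o/ at 14 leftward: 13 /p/ transparent; 12 /o/ is itself a trigger — this domain ends here.
From /o/ at 17 leftward: 16 /p/ transparent; 15 /i/ → [+round]; 14 /o/ is itself a trigger — this domain ends here.
Target with no active source: position 18 stays [-round].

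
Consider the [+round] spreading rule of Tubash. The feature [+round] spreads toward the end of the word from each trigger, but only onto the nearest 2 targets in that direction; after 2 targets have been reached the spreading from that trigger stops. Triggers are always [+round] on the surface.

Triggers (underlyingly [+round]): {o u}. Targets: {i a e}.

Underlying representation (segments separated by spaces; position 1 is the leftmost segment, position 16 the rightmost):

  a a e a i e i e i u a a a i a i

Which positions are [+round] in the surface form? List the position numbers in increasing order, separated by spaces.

From /u/ at 10 rightward: 11 /a/ → [+round]; 12 /a/ → [+round]; bound reached.
Targets with no active source: positions 1 2 3 4 5 6 7 8 9 13 14 15 16 stay [-round].

10 11 12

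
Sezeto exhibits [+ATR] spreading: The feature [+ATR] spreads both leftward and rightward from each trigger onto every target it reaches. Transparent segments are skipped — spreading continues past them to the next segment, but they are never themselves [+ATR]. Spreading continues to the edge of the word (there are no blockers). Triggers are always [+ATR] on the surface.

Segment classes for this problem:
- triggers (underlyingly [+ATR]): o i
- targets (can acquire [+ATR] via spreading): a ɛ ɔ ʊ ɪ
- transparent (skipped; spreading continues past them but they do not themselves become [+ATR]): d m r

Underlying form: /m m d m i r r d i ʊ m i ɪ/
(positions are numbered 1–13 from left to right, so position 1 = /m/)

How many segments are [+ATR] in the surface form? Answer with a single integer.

5

From /i/ at 5 rightward: 6 /r/ transparent; 7 /r/ transparent; 8 /d/ transparent; 9 /i/ is itself a trigger — this domain ends here.
From /i/ at 5 leftward: 4 /m/ transparent; 3 /d/ transparent; 2 /m/ transparent; 1 /m/ transparent; word edge.
From /i/ at 9 rightward: 10 /ʊ/ → [+ATR]; 11 /m/ transparent; 12 /i/ is itself a trigger — this domain ends here.
From /i/ at 9 leftward: 8 /d/ transparent; 7 /r/ transparent; 6 /r/ transparent; 5 /i/ is itself a trigger — this domain ends here.
From /i/ at 12 rightward: 13 /ɪ/ → [+ATR]; word edge.
From /i/ at 12 leftward: 11 /m/ transparent; 10 /ʊ/ → [+ATR]; 9 /i/ is itself a trigger — this domain ends here.
[+ATR] positions on the surface: 5 9 10 12 13.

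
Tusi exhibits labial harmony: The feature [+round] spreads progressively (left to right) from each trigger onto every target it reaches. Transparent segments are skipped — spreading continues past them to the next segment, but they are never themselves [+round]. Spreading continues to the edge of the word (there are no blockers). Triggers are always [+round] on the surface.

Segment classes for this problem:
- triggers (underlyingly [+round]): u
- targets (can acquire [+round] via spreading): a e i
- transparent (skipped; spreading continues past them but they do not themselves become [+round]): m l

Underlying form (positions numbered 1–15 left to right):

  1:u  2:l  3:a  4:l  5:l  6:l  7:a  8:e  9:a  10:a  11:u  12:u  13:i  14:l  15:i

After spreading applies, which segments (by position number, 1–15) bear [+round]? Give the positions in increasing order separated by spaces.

From /u/ at 1 rightward: 2 /l/ transparent; 3 /a/ → [+round]; 4 /l/ transparent; 5 /l/ transparent; 6 /l/ transparent; 7 /a/ → [+round]; 8 /e/ → [+round]; 9 /a/ → [+round]; 10 /a/ → [+round]; 11 /u/ is itself a trigger — this domain ends here.
From /u/ at 11 rightward: 12 /u/ is itself a trigger — this domain ends here.
From /u/ at 12 rightward: 13 /i/ → [+round]; 14 /l/ transparent; 15 /i/ → [+round]; word edge.

1 3 7 8 9 10 11 12 13 15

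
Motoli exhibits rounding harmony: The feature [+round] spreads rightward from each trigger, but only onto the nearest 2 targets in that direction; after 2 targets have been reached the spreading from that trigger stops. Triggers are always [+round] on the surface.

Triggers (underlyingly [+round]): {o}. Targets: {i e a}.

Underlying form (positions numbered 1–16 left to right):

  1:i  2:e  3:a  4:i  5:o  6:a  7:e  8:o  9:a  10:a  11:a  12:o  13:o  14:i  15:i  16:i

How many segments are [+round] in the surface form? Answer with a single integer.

From /o/ at 5 rightward: 6 /a/ → [+round]; 7 /e/ → [+round]; bound reached.
From /o/ at 8 rightward: 9 /a/ → [+round]; 10 /a/ → [+round]; bound reached.
From /o/ at 12 rightward: 13 /o/ is itself a trigger — this domain ends here.
From /o/ at 13 rightward: 14 /i/ → [+round]; 15 /i/ → [+round]; bound reached.
Targets with no active source: positions 1 2 3 4 11 16 stay [-round].
[+round] positions on the surface: 5 6 7 8 9 10 12 13 14 15.

10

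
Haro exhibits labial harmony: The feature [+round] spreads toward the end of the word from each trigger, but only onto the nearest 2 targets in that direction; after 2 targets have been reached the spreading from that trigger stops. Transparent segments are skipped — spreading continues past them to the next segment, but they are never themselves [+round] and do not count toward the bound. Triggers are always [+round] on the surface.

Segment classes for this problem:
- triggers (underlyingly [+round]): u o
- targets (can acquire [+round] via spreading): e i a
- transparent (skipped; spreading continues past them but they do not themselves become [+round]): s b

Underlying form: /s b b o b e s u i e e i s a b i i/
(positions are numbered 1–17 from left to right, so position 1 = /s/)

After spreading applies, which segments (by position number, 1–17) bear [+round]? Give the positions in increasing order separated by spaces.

4 6 8 9 10

From /o/ at 4 rightward: 5 /b/ transparent; 6 /e/ → [+round]; 7 /s/ transparent; 8 /u/ is itself a trigger — this domain ends here.
From /u/ at 8 rightward: 9 /i/ → [+round]; 10 /e/ → [+round]; bound reached.
Targets with no active source: positions 11 12 14 16 17 stay [-round].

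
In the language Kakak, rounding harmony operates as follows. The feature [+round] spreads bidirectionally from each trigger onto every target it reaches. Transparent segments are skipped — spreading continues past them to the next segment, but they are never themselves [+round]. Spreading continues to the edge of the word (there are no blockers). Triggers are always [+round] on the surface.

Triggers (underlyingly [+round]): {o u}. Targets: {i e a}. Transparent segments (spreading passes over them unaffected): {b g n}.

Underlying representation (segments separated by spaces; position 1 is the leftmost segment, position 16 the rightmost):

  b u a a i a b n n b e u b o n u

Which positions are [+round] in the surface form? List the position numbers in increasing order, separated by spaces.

2 3 4 5 6 11 12 14 16

From /u/ at 2 rightward: 3 /a/ → [+round]; 4 /a/ → [+round]; 5 /i/ → [+round]; 6 /a/ → [+round]; 7 /b/ transparent; 8 /n/ transparent; 9 /n/ transparent; 10 /b/ transparent; 11 /e/ → [+round]; 12 /u/ is itself a trigger — this domain ends here.
From /u/ at 2 leftward: 1 /b/ transparent; word edge.
From /u/ at 12 rightward: 13 /b/ transparent; 14 /o/ is itself a trigger — this domain ends here.
From /u/ at 12 leftward: 11 /e/ → [+round]; 10 /b/ transparent; 9 /n/ transparent; 8 /n/ transparent; 7 /b/ transparent; 6 /a/ → [+round]; 5 /i/ → [+round]; 4 /a/ → [+round]; 3 /a/ → [+round]; 2 /u/ is itself a trigger — this domain ends here.
From /o/ at 14 rightward: 15 /n/ transparent; 16 /u/ is itself a trigger — this domain ends here.
From /o/ at 14 leftward: 13 /b/ transparent; 12 /u/ is itself a trigger — this domain ends here.
From /u/ at 16 rightward: word edge.
From /u/ at 16 leftward: 15 /n/ transparent; 14 /o/ is itself a trigger — this domain ends here.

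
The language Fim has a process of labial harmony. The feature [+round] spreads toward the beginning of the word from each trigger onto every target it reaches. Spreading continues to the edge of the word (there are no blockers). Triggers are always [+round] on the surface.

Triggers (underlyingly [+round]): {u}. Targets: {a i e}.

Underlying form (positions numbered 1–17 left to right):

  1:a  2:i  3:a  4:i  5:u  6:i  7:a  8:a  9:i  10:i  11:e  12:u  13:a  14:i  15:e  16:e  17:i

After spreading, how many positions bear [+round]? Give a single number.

From /u/ at 5 leftward: 4 /i/ → [+round]; 3 /a/ → [+round]; 2 /i/ → [+round]; 1 /a/ → [+round]; word edge.
From /u/ at 12 leftward: 11 /e/ → [+round]; 10 /i/ → [+round]; 9 /i/ → [+round]; 8 /a/ → [+round]; 7 /a/ → [+round]; 6 /i/ → [+round]; 5 /u/ is itself a trigger — this domain ends here.
Targets with no active source: positions 13 14 15 16 17 stay [-round].
[+round] positions on the surface: 1 2 3 4 5 6 7 8 9 10 11 12.

12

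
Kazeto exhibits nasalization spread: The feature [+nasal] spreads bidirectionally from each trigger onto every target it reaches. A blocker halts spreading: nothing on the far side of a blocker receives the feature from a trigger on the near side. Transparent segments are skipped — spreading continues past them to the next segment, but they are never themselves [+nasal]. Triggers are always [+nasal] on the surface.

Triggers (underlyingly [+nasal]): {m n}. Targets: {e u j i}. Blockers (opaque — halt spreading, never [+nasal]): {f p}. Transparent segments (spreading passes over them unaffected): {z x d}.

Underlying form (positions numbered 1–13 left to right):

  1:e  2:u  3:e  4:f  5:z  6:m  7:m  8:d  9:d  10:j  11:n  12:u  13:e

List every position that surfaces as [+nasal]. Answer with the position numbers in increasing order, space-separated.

From /m/ at 6 rightward: 7 /m/ is itself a trigger — this domain ends here.
From /m/ at 6 leftward: 5 /z/ transparent; 4 /f/ blocks.
From /m/ at 7 rightward: 8 /d/ transparent; 9 /d/ transparent; 10 /j/ → [+nasal]; 11 /n/ is itself a trigger — this domain ends here.
From /m/ at 7 leftward: 6 /m/ is itself a trigger — this domain ends here.
From /n/ at 11 rightward: 12 /u/ → [+nasal]; 13 /e/ → [+nasal]; word edge.
From /n/ at 11 leftward: 10 /j/ → [+nasal]; 9 /d/ transparent; 8 /d/ transparent; 7 /m/ is itself a trigger — this domain ends here.
Targets with no active source: positions 1 2 3 stay [-nasal].

6 7 10 11 12 13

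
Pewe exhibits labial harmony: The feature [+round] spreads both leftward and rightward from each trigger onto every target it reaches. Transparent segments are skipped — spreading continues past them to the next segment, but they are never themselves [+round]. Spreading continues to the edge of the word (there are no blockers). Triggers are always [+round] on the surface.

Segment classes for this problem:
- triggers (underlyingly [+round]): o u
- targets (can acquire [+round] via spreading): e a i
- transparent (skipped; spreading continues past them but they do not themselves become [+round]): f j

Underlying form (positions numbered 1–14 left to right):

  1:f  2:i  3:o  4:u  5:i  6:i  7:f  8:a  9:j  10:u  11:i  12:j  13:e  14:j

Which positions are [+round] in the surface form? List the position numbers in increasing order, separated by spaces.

2 3 4 5 6 8 10 11 13

From /o/ at 3 rightward: 4 /u/ is itself a trigger — this domain ends here.
From /o/ at 3 leftward: 2 /i/ → [+round]; 1 /f/ transparent; word edge.
From /u/ at 4 rightward: 5 /i/ → [+round]; 6 /i/ → [+round]; 7 /f/ transparent; 8 /a/ → [+round]; 9 /j/ transparent; 10 /u/ is itself a trigger — this domain ends here.
From /u/ at 4 leftward: 3 /o/ is itself a trigger — this domain ends here.
From /u/ at 10 rightward: 11 /i/ → [+round]; 12 /j/ transparent; 13 /e/ → [+round]; 14 /j/ transparent; word edge.
From /u/ at 10 leftward: 9 /j/ transparent; 8 /a/ → [+round]; 7 /f/ transparent; 6 /i/ → [+round]; 5 /i/ → [+round]; 4 /u/ is itself a trigger — this domain ends here.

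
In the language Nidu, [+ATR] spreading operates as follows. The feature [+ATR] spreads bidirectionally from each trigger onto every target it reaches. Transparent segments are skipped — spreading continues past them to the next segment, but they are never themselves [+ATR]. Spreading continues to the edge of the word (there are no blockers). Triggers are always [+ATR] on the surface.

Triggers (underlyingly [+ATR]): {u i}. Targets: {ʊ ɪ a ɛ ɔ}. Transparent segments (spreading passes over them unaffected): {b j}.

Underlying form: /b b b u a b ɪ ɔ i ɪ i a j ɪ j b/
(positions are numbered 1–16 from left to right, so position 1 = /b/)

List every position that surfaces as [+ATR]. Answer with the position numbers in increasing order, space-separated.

4 5 7 8 9 10 11 12 14

From /u/ at 4 rightward: 5 /a/ → [+ATR]; 6 /b/ transparent; 7 /ɪ/ → [+ATR]; 8 /ɔ/ → [+ATR]; 9 /i/ is itself a trigger — this domain ends here.
From /u/ at 4 leftward: 3 /b/ transparent; 2 /b/ transparent; 1 /b/ transparent; word edge.
From /i/ at 9 rightward: 10 /ɪ/ → [+ATR]; 11 /i/ is itself a trigger — this domain ends here.
From /i/ at 9 leftward: 8 /ɔ/ → [+ATR]; 7 /ɪ/ → [+ATR]; 6 /b/ transparent; 5 /a/ → [+ATR]; 4 /u/ is itself a trigger — this domain ends here.
From /i/ at 11 rightward: 12 /a/ → [+ATR]; 13 /j/ transparent; 14 /ɪ/ → [+ATR]; 15 /j/ transparent; 16 /b/ transparent; word edge.
From /i/ at 11 leftward: 10 /ɪ/ → [+ATR]; 9 /i/ is itself a trigger — this domain ends here.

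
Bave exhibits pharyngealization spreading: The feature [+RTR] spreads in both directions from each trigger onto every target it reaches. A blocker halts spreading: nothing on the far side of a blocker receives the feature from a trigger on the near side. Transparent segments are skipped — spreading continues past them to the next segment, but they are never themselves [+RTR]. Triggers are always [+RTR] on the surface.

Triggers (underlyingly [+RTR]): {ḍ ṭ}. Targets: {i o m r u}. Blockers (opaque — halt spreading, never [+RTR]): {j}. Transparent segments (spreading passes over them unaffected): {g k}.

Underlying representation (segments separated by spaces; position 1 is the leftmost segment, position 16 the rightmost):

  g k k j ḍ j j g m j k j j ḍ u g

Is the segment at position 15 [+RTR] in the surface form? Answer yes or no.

yes

From /ḍ/ at 5 rightward: 6 /j/ blocks.
From /ḍ/ at 5 leftward: 4 /j/ blocks.
From /ḍ/ at 14 rightward: 15 /u/ → [+RTR]; 16 /g/ transparent; word edge.
From /ḍ/ at 14 leftward: 13 /j/ blocks.
Target with no active source: position 9 stays [-emphatic].
[+RTR] positions on the surface: 5 14 15.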